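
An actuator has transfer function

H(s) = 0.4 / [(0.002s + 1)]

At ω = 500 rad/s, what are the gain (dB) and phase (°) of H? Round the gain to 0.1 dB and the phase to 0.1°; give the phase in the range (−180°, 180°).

At ω = 500 rad/s:
pole (1 + j500·0.002) = 1 + j1 → |·| ≈ 1.4142, ∠ ≈ 45.00°
|H| = 0.4 · 1 / (1.4142) ≈ 0.28285
Gain = 20 log₁₀(0.28285) ≈ -10.97 dB
∠H = (0°) − (45.00°) = -45.00°

-11.0 dB, -45.0°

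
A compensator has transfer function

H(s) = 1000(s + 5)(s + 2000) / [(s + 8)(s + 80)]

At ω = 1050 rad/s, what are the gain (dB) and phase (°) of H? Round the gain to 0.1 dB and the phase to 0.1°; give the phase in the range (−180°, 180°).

At s = jω = j1050:
zero (s+5): 5 + j1050 → |·| = √(5²+1050²) = √1102525 ≈ 1050, ∠ = arctan(1050/5) ≈ 89.73°
zero (s+2000): 2000 + j1050 → |·| = √(2000²+1050²) = √5102500 ≈ 2258.9, ∠ = arctan(1050/2000) ≈ 27.70°
pole (s+8): 8 + j1050 → |·| = √(8²+1050²) = √1102564 ≈ 1050, ∠ = arctan(1050/8) ≈ 89.56°
pole (s+80): 80 + j1050 → |·| = √(80²+1050²) = √1108900 ≈ 1053, ∠ = arctan(1050/80) ≈ 85.64°
|H| = 1000 · 2.3718e+06 / 1.1056e+06 ≈ 2145.3
Gain = 20 log₁₀(2145.3) ≈ 66.63 dB
∠H = 117.43° − 175.20° = -57.77°

66.6 dB, -57.8°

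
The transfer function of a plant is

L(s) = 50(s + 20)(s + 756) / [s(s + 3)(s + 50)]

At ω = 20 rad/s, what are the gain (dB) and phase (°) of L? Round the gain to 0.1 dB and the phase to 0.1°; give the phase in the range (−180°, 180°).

33.8 dB, -146.8°

At s = jω = j20:
zero (s+20): 20 + j20 → |·| = √(20²+20²) = √800 ≈ 28.284, ∠ = arctan(20/20) ≈ 45.00°
zero (s+756): 756 + j20 → |·| = √(756²+20²) = √571936 ≈ 756.26, ∠ = arctan(20/756) ≈ 1.52°
pole (s+3): 3 + j20 → |·| = √(3²+20²) = √409 ≈ 20.224, ∠ = arctan(20/3) ≈ 81.47°
pole (s+50): 50 + j20 → |·| = √(50²+20²) = √2900 ≈ 53.852, ∠ = arctan(20/50) ≈ 21.80°
pole at origin: |s| = 20, ∠ = 90.00° (in denominator)
|L| = 50 · 21390 / 21782 ≈ 49.1
Gain = 20 log₁₀(49.1) ≈ 33.82 dB
∠L = 46.52° − 193.27° = -146.75°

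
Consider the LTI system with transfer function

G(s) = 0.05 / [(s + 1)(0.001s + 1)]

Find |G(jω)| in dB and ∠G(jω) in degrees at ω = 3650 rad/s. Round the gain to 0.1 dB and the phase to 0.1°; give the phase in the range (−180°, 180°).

-108.8 dB, -164.7°

At ω = 3650 rad/s:
pole (1 + j3650·1) = 1 + j3650 → |·| ≈ 3650, ∠ ≈ 89.98°
pole (1 + j3650·0.001) = 1 + j3.65 → |·| ≈ 3.7845, ∠ ≈ 74.68°
|G| = 0.05 · 1 / (3650 · 3.7845) ≈ 3.6197e-06
Gain = 20 log₁₀(3.6197e-06) ≈ -108.83 dB
∠G = (0°) − (89.98° + 74.68°) = -164.66°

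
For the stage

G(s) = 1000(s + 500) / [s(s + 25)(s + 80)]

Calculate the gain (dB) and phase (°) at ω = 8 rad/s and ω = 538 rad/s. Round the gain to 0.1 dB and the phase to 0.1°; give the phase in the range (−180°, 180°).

At s = jω = j8:
zero (s+500): 500 + j8 → |·| = √(500²+8²) = √250064 ≈ 500.06, ∠ = arctan(8/500) ≈ 0.92°
pole (s+25): 25 + j8 → |·| = √(25²+8²) = √689 ≈ 26.249, ∠ = arctan(8/25) ≈ 17.74°
pole (s+80): 80 + j8 → |·| = √(80²+8²) = √6464 ≈ 80.399, ∠ = arctan(8/80) ≈ 5.71°
pole at origin: |s| = 8, ∠ = 90.00° (in denominator)
|G| = 1000 · 500.06 / 16883 ≈ 29.619
Gain = 20 log₁₀(29.619) ≈ 29.43 dB
∠G = 0.92° − 113.45° = -112.53°

At s = jω = j538:
zero (s+500): 500 + j538 → |·| = √(500²+538²) = √539444 ≈ 734.47, ∠ = arctan(538/500) ≈ 47.10°
pole (s+25): 25 + j538 → |·| = √(25²+538²) = √290069 ≈ 538.58, ∠ = arctan(538/25) ≈ 87.34°
pole (s+80): 80 + j538 → |·| = √(80²+538²) = √295844 ≈ 543.92, ∠ = arctan(538/80) ≈ 81.54°
pole at origin: |s| = 538, ∠ = 90.00° (in denominator)
|G| = 1000 · 734.47 / 1.576e+08 ≈ 0.0046603
Gain = 20 log₁₀(0.0046603) ≈ -46.63 dB
∠G = 47.10° − 258.88° = -211.78° ≡ 148.22° (principal value)

ω = 8: 29.4 dB, -112.5°; ω = 538: -46.6 dB, 148.2°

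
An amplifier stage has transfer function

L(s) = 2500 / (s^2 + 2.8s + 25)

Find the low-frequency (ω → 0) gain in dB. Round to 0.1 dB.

40.0 dB

L(0) = 2500 / 25 = 100
20 log₁₀(100) ≈ 40.00 dB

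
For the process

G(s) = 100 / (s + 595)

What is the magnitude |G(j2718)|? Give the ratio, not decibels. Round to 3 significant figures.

0.0359

At s = jω = j2718:
pole (s+595): 595 + j2718 → |·| = √(595²+2718²) = √7741549 ≈ 2782.4, ∠ = arctan(2718/595) ≈ 77.65°
|G| = 100 / 2782.4 ≈ 0.03594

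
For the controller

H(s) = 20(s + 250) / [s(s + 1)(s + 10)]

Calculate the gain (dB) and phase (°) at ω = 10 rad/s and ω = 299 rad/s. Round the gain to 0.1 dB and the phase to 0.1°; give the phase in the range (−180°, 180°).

At s = jω = j10:
zero (s+250): 250 + j10 → |·| = √(250²+10²) = √62600 ≈ 250.2, ∠ = arctan(10/250) ≈ 2.29°
pole (s+1): 1 + j10 → |·| = √(1²+10²) = √101 ≈ 10.05, ∠ = arctan(10/1) ≈ 84.29°
pole (s+10): 10 + j10 → |·| = √(10²+10²) = √200 ≈ 14.142, ∠ = arctan(10/10) ≈ 45.00°
pole at origin: |s| = 10, ∠ = 90.00° (in denominator)
|H| = 20 · 250.2 / 1421.3 ≈ 3.5207
Gain = 20 log₁₀(3.5207) ≈ 10.93 dB
∠H = 2.29° − 219.29° = -217.00° ≡ 143.00° (principal value)

At s = jω = j299:
zero (s+250): 250 + j299 → |·| = √(250²+299²) = √151901 ≈ 389.74, ∠ = arctan(299/250) ≈ 50.10°
pole (s+1): 1 + j299 → |·| = √(1²+299²) = √89402 ≈ 299, ∠ = arctan(299/1) ≈ 89.81°
pole (s+10): 10 + j299 → |·| = √(10²+299²) = √89501 ≈ 299.17, ∠ = arctan(299/10) ≈ 88.08°
pole at origin: |s| = 299, ∠ = 90.00° (in denominator)
|H| = 20 · 389.74 / 2.6746e+07 ≈ 0.00029144
Gain = 20 log₁₀(0.00029144) ≈ -70.71 dB
∠H = 50.10° − 267.89° = -217.79° ≡ 142.21° (principal value)

ω = 10: 10.9 dB, 143.0°; ω = 299: -70.7 dB, 142.2°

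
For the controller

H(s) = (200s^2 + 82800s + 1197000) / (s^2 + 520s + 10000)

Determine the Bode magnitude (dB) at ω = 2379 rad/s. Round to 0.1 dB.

46.0 dB

Substitute s = j2379:
Numerator: 200(j2379)^2 + 82800(j2379) + 1197000 = -1130731200 + j196981200
Denominator: (j2379)^2 + 520(j2379) + 10000 = -5649641 + j1237080
|N| = √(1130731200² + 196981200²) ≈ 1.1478e+09, ∠N ≈ 170.12°
|D| = √(5649641² + 1237080²) ≈ 5.7835e+06, ∠D ≈ 167.65°
|H| = 1.1478e+09 / 5.7835e+06 ≈ 198.46
Gain = 20 log₁₀(198.46) ≈ 45.95 dB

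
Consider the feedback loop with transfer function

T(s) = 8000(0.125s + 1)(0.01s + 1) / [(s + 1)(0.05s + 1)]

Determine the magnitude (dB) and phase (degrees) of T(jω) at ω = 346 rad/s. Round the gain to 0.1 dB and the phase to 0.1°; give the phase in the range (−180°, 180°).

46.4 dB, -14.0°

At ω = 346 rad/s:
zero (1 + j346·0.125) = 1 + j43.25 → |·| ≈ 43.262, ∠ ≈ 88.68°
zero (1 + j346·0.01) = 1 + j3.46 → |·| ≈ 3.6016, ∠ ≈ 73.88°
pole (1 + j346·1) = 1 + j346 → |·| ≈ 346, ∠ ≈ 89.83°
pole (1 + j346·0.05) = 1 + j17.3 → |·| ≈ 17.329, ∠ ≈ 86.69°
|T| = 8000 · 43.262 · 3.6016 / (346 · 17.329) ≈ 207.89
Gain = 20 log₁₀(207.89) ≈ 46.36 dB
∠T = (88.68° + 73.88°) − (89.83° + 86.69°) = -13.96°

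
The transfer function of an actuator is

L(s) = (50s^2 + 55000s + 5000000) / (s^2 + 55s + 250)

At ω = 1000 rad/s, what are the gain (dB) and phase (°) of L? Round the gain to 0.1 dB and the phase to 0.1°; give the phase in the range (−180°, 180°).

37.0 dB, -47.6°

Substitute s = j1000:
Numerator: 50(j1000)^2 + 55000(j1000) + 5000000 = -45000000 + j55000000
Denominator: (j1000)^2 + 55(j1000) + 250 = -999750 + j55000
|N| = √(45000000² + 55000000²) ≈ 7.1063e+07, ∠N ≈ 129.29°
|D| = √(999750² + 55000²) ≈ 1.0013e+06, ∠D ≈ 176.85°
|L| = 7.1063e+07 / 1.0013e+06 ≈ 70.971
Gain = 20 log₁₀(70.971) ≈ 37.02 dB
∠L = 129.29° − 176.85° = -47.56°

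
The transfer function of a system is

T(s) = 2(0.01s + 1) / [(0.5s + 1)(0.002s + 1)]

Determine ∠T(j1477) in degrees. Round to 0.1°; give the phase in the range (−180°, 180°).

At ω = 1477 rad/s:
zero (1 + j1477·0.01) = 1 + j14.77 → |·| ≈ 14.804, ∠ ≈ 86.13°
pole (1 + j1477·0.5) = 1 + j738.5 → |·| ≈ 738.5, ∠ ≈ 89.92°
pole (1 + j1477·0.002) = 1 + j2.954 → |·| ≈ 3.1187, ∠ ≈ 71.30°
∠T = (86.13°) − (89.92° + 71.30°) = -75.09°

-75.1°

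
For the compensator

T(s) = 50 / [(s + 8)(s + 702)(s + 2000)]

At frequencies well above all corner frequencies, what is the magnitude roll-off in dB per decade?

Each pole contributes −20 dB/decade at high frequency; each zero contributes +20 dB/decade.
Net: 0 zero(s) − 3 pole(s) → -60 dB/decade.

-60 dB/decade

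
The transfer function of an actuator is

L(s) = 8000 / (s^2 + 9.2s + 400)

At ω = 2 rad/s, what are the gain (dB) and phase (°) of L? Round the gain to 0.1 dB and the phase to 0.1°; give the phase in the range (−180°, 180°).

At s = jω = j2:
quadratic: (j2)² + 9.2·j2 + 400 = 396 + j18.4 → |·| ≈ 396.43, ∠ ≈ 2.66°
|L| = 8000 / 396.43 ≈ 20.18
Gain = 20 log₁₀(20.18) ≈ 26.10 dB
∠L = 0.00° − 2.66° = -2.66°

26.1 dB, -2.7°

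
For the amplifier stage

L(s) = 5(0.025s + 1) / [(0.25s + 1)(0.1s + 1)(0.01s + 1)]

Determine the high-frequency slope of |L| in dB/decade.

Each pole contributes −20 dB/decade at high frequency; each zero contributes +20 dB/decade.
Net: 1 zero(s) − 3 pole(s) → -40 dB/decade.

-40 dB/decade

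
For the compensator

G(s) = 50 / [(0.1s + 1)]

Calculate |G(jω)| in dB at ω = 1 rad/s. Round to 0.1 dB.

33.9 dB

At ω = 1 rad/s:
pole (1 + j1·0.1) = 1 + j0.1 → |·| ≈ 1.005, ∠ ≈ 5.71°
|G| = 50 · 1 / (1.005) ≈ 49.751
Gain = 20 log₁₀(49.751) ≈ 33.94 dB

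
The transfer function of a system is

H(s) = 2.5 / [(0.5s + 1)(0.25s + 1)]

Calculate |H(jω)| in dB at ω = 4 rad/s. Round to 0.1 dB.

At ω = 4 rad/s:
pole (1 + j4·0.5) = 1 + j2 → |·| ≈ 2.2361, ∠ ≈ 63.43°
pole (1 + j4·0.25) = 1 + j1 → |·| ≈ 1.4142, ∠ ≈ 45.00°
|H| = 2.5 · 1 / (2.2361 · 1.4142) ≈ 0.79057
Gain = 20 log₁₀(0.79057) ≈ -2.04 dB

-2.0 dB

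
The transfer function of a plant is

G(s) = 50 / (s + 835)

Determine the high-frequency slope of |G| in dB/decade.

Each pole contributes −20 dB/decade at high frequency; each zero contributes +20 dB/decade.
Net: 0 zero(s) − 1 pole(s) → -20 dB/decade.

-20 dB/decade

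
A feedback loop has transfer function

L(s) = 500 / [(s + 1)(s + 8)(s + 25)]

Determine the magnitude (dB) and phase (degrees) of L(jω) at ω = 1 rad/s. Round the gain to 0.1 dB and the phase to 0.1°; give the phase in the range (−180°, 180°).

4.9 dB, -54.4°

At s = jω = j1:
pole (s+1): 1 + j1 → |·| = √(1²+1²) = √2 ≈ 1.4142, ∠ = arctan(1/1) ≈ 45.00°
pole (s+8): 8 + j1 → |·| = √(8²+1²) = √65 ≈ 8.0623, ∠ = arctan(1/8) ≈ 7.13°
pole (s+25): 25 + j1 → |·| = √(25²+1²) = √626 ≈ 25.02, ∠ = arctan(1/25) ≈ 2.29°
|L| = 500 / 285.27 ≈ 1.7527
Gain = 20 log₁₀(1.7527) ≈ 4.87 dB
∠L = 0.00° − 54.42° = -54.42°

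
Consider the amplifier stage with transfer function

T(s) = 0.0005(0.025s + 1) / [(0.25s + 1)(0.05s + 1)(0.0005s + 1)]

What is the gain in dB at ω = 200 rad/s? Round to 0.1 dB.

-105.9 dB

At ω = 200 rad/s:
zero (1 + j200·0.025) = 1 + j5 → |·| ≈ 5.099, ∠ ≈ 78.69°
pole (1 + j200·0.25) = 1 + j50 → |·| ≈ 50.01, ∠ ≈ 88.85°
pole (1 + j200·0.05) = 1 + j10 → |·| ≈ 10.05, ∠ ≈ 84.29°
pole (1 + j200·0.0005) = 1 + j0.1 → |·| ≈ 1.005, ∠ ≈ 5.71°
|T| = 0.0005 · 5.099 / (50.01 · 10.05 · 1.005) ≈ 5.0474e-06
Gain = 20 log₁₀(5.0474e-06) ≈ -105.94 dB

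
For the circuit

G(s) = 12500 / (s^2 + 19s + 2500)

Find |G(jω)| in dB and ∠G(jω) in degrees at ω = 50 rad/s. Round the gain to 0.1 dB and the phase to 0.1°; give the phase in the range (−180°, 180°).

22.4 dB, -90.0°

At s = jω = j50:
quadratic: (j50)² + 19·j50 + 2500 = 0 + j950 → |·| ≈ 950, ∠ ≈ 90.00°
|G| = 12500 / 950 ≈ 13.158
Gain = 20 log₁₀(13.158) ≈ 22.38 dB
∠G = 0.00° − 90.00° = -90.00°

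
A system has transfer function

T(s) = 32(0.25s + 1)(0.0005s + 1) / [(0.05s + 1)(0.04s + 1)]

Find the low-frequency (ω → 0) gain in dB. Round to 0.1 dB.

T(0) = 32 · 1 / 1 = 32
20 log₁₀(32) ≈ 30.10 dB

30.1 dB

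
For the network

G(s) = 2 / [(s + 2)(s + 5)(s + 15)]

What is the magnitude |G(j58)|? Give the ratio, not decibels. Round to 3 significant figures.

9.88e-06

At s = jω = j58:
pole (s+2): 2 + j58 → |·| = √(2²+58²) = √3368 ≈ 58.034, ∠ = arctan(58/2) ≈ 88.03°
pole (s+5): 5 + j58 → |·| = √(5²+58²) = √3389 ≈ 58.215, ∠ = arctan(58/5) ≈ 85.07°
pole (s+15): 15 + j58 → |·| = √(15²+58²) = √3589 ≈ 59.908, ∠ = arctan(58/15) ≈ 75.50°
|G| = 2 / 2.024e+05 ≈ 9.8814e-06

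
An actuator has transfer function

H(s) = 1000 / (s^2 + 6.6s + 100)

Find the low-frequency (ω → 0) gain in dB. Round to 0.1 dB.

20.0 dB

H(0) = 1000 / 100 = 10
20 log₁₀(10) ≈ 20.00 dB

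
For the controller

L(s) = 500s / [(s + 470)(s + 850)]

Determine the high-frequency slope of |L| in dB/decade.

-20 dB/decade

Each pole contributes −20 dB/decade at high frequency; each zero contributes +20 dB/decade.
Net: 1 zero(s) − 2 pole(s) → -20 dB/decade.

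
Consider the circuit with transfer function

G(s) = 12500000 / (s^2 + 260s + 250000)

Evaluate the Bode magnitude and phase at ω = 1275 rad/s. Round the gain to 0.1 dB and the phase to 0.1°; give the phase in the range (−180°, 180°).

18.9 dB, -166.5°

At s = jω = j1275:
quadratic: (j1275)² + 260·j1275 + 250000 = -1375625 + j331500 → |·| ≈ 1.415e+06, ∠ ≈ 166.45°
|G| = 12500000 / 1.415e+06 ≈ 8.8339
Gain = 20 log₁₀(8.8339) ≈ 18.92 dB
∠G = 0.00° − 166.45° = -166.45°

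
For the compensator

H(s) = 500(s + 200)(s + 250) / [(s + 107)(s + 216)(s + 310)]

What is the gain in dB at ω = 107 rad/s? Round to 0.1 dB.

At s = jω = j107:
zero (s+200): 200 + j107 → |·| = √(200²+107²) = √51449 ≈ 226.82, ∠ = arctan(107/200) ≈ 28.15°
zero (s+250): 250 + j107 → |·| = √(250²+107²) = √73949 ≈ 271.94, ∠ = arctan(107/250) ≈ 23.17°
pole (s+107): 107 + j107 → |·| = √(107²+107²) = √22898 ≈ 151.32, ∠ = arctan(107/107) ≈ 45.00°
pole (s+216): 216 + j107 → |·| = √(216²+107²) = √58105 ≈ 241.05, ∠ = arctan(107/216) ≈ 26.35°
pole (s+310): 310 + j107 → |·| = √(310²+107²) = √107549 ≈ 327.95, ∠ = arctan(107/310) ≈ 19.04°
|H| = 500 · 61681 / 1.1962e+07 ≈ 2.5782
Gain = 20 log₁₀(2.5782) ≈ 8.23 dB

8.2 dB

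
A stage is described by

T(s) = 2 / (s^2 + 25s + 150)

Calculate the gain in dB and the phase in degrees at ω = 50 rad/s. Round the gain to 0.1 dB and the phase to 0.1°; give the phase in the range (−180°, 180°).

-62.5 dB, -152.0°

Substitute s = j50:
Numerator: 2 = 2 + j0
Denominator: (j50)^2 + 25(j50) + 150 = -2350 + j1250
|N| = √(2² + 0²) ≈ 2, ∠N ≈ 0.00°
|D| = √(2350² + 1250²) ≈ 2661.8, ∠D ≈ 151.99°
|T| = 2 / 2661.8 ≈ 0.00075137
Gain = 20 log₁₀(0.00075137) ≈ -62.48 dB
∠T = 0.00° − 151.99° = -151.99°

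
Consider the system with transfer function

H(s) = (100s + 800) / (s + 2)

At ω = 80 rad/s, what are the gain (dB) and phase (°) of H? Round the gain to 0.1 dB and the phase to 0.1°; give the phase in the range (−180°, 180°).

40.0 dB, -4.3°

Substitute s = j80:
Numerator: 100(j80) + 800 = 800 + j8000
Denominator: (j80) + 2 = 2 + j80
|N| = √(800² + 8000²) ≈ 8039.9, ∠N ≈ 84.29°
|D| = √(2² + 80²) ≈ 80.025, ∠D ≈ 88.57°
|H| = 8039.9 / 80.025 ≈ 100.47
Gain = 20 log₁₀(100.47) ≈ 40.04 dB
∠H = 84.29° − 88.57° = -4.28°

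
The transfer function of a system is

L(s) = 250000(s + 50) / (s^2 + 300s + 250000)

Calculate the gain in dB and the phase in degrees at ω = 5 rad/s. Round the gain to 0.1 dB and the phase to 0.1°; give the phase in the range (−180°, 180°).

34.0 dB, 5.4°

At s = jω = j5:
zero (s+50): 50 + j5 → |·| = √(50²+5²) = √2525 ≈ 50.249, ∠ = arctan(5/50) ≈ 5.71°
quadratic: (j5)² + 300·j5 + 250000 = 249975 + j1500 → |·| ≈ 2.4998e+05, ∠ ≈ 0.34°
|L| = 250000 · 50.249 / 2.4998e+05 ≈ 50.253
Gain = 20 log₁₀(50.253) ≈ 34.02 dB
∠L = 5.71° − 0.34° = 5.37°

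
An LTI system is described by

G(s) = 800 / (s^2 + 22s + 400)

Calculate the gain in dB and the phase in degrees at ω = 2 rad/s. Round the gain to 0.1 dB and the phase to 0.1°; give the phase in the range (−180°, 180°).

6.1 dB, -6.3°

At s = jω = j2:
quadratic: (j2)² + 22·j2 + 400 = 396 + j44 → |·| ≈ 398.44, ∠ ≈ 6.34°
|G| = 800 / 398.44 ≈ 2.0078
Gain = 20 log₁₀(2.0078) ≈ 6.05 dB
∠G = 0.00° − 6.34° = -6.34°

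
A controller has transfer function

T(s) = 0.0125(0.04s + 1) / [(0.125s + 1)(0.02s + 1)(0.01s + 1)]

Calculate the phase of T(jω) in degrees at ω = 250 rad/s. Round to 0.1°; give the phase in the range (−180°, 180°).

At ω = 250 rad/s:
zero (1 + j250·0.04) = 1 + j10 → |·| ≈ 10.05, ∠ ≈ 84.29°
pole (1 + j250·0.125) = 1 + j31.25 → |·| ≈ 31.266, ∠ ≈ 88.17°
pole (1 + j250·0.02) = 1 + j5 → |·| ≈ 5.099, ∠ ≈ 78.69°
pole (1 + j250·0.01) = 1 + j2.5 → |·| ≈ 2.6926, ∠ ≈ 68.20°
∠T = (84.29°) − (88.17° + 78.69° + 68.20°) = -150.77°

-150.8°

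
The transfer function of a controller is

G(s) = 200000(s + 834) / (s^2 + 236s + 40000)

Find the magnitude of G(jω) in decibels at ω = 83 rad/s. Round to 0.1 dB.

72.8 dB

At s = jω = j83:
zero (s+834): 834 + j83 → |·| = √(834²+83²) = √702445 ≈ 838.12, ∠ = arctan(83/834) ≈ 5.68°
quadratic: (j83)² + 236·j83 + 40000 = 33111 + j19588 → |·| ≈ 38471, ∠ ≈ 30.61°
|G| = 200000 · 838.12 / 38471 ≈ 4357.2
Gain = 20 log₁₀(4357.2) ≈ 72.78 dB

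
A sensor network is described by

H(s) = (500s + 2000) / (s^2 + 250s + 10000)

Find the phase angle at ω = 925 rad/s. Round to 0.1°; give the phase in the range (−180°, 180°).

-75.0°

Substitute s = j925:
Numerator: 500(j925) + 2000 = 2000 + j462500
Denominator: (j925)^2 + 250(j925) + 10000 = -845625 + j231250
|N| = √(2000² + 462500²) ≈ 4.625e+05, ∠N ≈ 89.75°
|D| = √(845625² + 231250²) ≈ 8.7667e+05, ∠D ≈ 164.71°
∠H = 89.75° − 164.71° = -74.96°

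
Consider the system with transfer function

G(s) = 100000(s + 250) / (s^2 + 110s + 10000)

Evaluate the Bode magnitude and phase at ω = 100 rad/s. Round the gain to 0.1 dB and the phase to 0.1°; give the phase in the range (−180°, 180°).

67.8 dB, -68.2°

At s = jω = j100:
zero (s+250): 250 + j100 → |·| = √(250²+100²) = √72500 ≈ 269.26, ∠ = arctan(100/250) ≈ 21.80°
quadratic: (j100)² + 110·j100 + 10000 = 0 + j11000 → |·| ≈ 11000, ∠ ≈ 90.00°
|G| = 100000 · 269.26 / 11000 ≈ 2447.8
Gain = 20 log₁₀(2447.8) ≈ 67.78 dB
∠G = 21.80° − 90.00° = -68.20°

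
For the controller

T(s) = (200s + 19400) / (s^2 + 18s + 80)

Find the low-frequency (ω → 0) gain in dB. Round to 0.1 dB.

T(0) = 19400 / 80 = 242.5
20 log₁₀(242.5) ≈ 47.69 dB

47.7 dB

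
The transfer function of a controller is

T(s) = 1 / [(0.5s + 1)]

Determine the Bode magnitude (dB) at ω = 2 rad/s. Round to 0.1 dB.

-3.0 dB

At ω = 2 rad/s:
pole (1 + j2·0.5) = 1 + j1 → |·| ≈ 1.4142, ∠ ≈ 45.00°
|T| = 1 · 1 / (1.4142) ≈ 0.70711
Gain = 20 log₁₀(0.70711) ≈ -3.01 dB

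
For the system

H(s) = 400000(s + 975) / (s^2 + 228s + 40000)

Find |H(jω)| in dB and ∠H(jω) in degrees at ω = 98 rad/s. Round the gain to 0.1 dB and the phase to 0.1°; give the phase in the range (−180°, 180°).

80.3 dB, -30.6°

At s = jω = j98:
zero (s+975): 975 + j98 → |·| = √(975²+98²) = √960229 ≈ 979.91, ∠ = arctan(98/975) ≈ 5.74°
quadratic: (j98)² + 228·j98 + 40000 = 30396 + j22344 → |·| ≈ 37725, ∠ ≈ 36.32°
|H| = 400000 · 979.91 / 37725 ≈ 10390
Gain = 20 log₁₀(10390) ≈ 80.33 dB
∠H = 5.74° − 36.32° = -30.58°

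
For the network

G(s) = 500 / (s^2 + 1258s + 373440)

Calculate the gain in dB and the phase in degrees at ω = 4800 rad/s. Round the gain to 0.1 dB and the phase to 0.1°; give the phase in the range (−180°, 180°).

-93.4 dB, -165.1°

Substitute s = j4800:
Numerator: 500 = 500 + j0
Denominator: (j4800)^2 + 1258(j4800) + 373440 = -22666560 + j6038400
|N| = √(500² + 0²) ≈ 500, ∠N ≈ 0.00°
|D| = √(22666560² + 6038400²) ≈ 2.3457e+07, ∠D ≈ 165.08°
|G| = 500 / 2.3457e+07 ≈ 2.1316e-05
Gain = 20 log₁₀(2.1316e-05) ≈ -93.43 dB
∠G = 0.00° − 165.08° = -165.08°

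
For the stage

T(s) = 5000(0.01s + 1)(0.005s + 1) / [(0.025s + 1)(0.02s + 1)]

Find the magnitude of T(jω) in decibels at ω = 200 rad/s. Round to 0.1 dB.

57.5 dB

At ω = 200 rad/s:
zero (1 + j200·0.01) = 1 + j2 → |·| ≈ 2.2361, ∠ ≈ 63.43°
zero (1 + j200·0.005) = 1 + j1 → |·| ≈ 1.4142, ∠ ≈ 45.00°
pole (1 + j200·0.025) = 1 + j5 → |·| ≈ 5.099, ∠ ≈ 78.69°
pole (1 + j200·0.02) = 1 + j4 → |·| ≈ 4.1231, ∠ ≈ 75.96°
|T| = 5000 · 2.2361 · 1.4142 / (5.099 · 4.1231) ≈ 752.08
Gain = 20 log₁₀(752.08) ≈ 57.53 dB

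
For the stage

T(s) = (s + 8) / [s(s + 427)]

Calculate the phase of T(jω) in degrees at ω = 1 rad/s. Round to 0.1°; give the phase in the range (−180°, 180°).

-83.0°

At s = jω = j1:
zero (s+8): 8 + j1 → |·| = √(8²+1²) = √65 ≈ 8.0623, ∠ = arctan(1/8) ≈ 7.13°
pole (s+427): 427 + j1 → |·| = √(427²+1²) = √182330 ≈ 427, ∠ = arctan(1/427) ≈ 0.13°
pole at origin: |s| = 1, ∠ = 90.00° (in denominator)
∠T = 7.13° − 90.13° = -83.00°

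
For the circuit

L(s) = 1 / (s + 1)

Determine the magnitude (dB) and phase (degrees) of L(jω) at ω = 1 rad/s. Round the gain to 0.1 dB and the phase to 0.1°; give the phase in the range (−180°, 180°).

-3.0 dB, -45.0°

At s = jω = j1:
pole (s+1): 1 + j1 → |·| = √(1²+1²) = √2 ≈ 1.4142, ∠ = arctan(1/1) ≈ 45.00°
|L| = 1 / 1.4142 ≈ 0.70711
Gain = 20 log₁₀(0.70711) ≈ -3.01 dB
∠L = 0.00° − 45.00° = -45.00°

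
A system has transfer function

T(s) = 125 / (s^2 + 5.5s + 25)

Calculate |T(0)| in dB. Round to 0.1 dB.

T(0) = 125 / 25 = 5
20 log₁₀(5) ≈ 13.98 dB

14.0 dB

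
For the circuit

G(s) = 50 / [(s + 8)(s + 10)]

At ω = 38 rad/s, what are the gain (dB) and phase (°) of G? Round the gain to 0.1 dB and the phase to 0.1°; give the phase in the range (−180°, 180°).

At s = jω = j38:
pole (s+8): 8 + j38 → |·| = √(8²+38²) = √1508 ≈ 38.833, ∠ = arctan(38/8) ≈ 78.11°
pole (s+10): 10 + j38 → |·| = √(10²+38²) = √1544 ≈ 39.294, ∠ = arctan(38/10) ≈ 75.26°
|G| = 50 / 1525.9 ≈ 0.032768
Gain = 20 log₁₀(0.032768) ≈ -29.69 dB
∠G = 0.00° − 153.37° = -153.37°

-29.7 dB, -153.4°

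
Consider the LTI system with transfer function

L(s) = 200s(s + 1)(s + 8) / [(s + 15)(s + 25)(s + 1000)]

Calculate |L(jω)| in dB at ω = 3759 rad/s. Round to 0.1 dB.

45.7 dB

At s = jω = j3759:
zero (s+1): 1 + j3759 → |·| = √(1²+3759²) = √14130082 ≈ 3759, ∠ = arctan(3759/1) ≈ 89.98°
zero (s+8): 8 + j3759 → |·| = √(8²+3759²) = √14130145 ≈ 3759, ∠ = arctan(3759/8) ≈ 89.88°
zero at origin: s = j3759 → |·| = 3759, ∠ = 90.00°
pole (s+15): 15 + j3759 → |·| = √(15²+3759²) = √14130306 ≈ 3759, ∠ = arctan(3759/15) ≈ 89.77°
pole (s+25): 25 + j3759 → |·| = √(25²+3759²) = √14130706 ≈ 3759.1, ∠ = arctan(3759/25) ≈ 89.62°
pole (s+1000): 1000 + j3759 → |·| = √(1000²+3759²) = √15130081 ≈ 3889.7, ∠ = arctan(3759/1000) ≈ 75.10°
|L| = 200 · 5.3115e+10 / 5.4963e+10 ≈ 193.28
Gain = 20 log₁₀(193.28) ≈ 45.72 dB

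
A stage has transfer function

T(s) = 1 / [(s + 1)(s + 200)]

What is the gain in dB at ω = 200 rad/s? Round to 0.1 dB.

-95.1 dB

At s = jω = j200:
pole (s+1): 1 + j200 → |·| = √(1²+200²) = √40001 ≈ 200, ∠ = arctan(200/1) ≈ 89.71°
pole (s+200): 200 + j200 → |·| = √(200²+200²) = √80000 ≈ 282.84, ∠ = arctan(200/200) ≈ 45.00°
|T| = 1 / 56568 ≈ 1.7678e-05
Gain = 20 log₁₀(1.7678e-05) ≈ -95.05 dB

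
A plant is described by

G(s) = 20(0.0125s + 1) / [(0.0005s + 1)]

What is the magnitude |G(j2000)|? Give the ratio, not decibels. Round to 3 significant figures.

354

At ω = 2000 rad/s:
zero (1 + j2000·0.0125) = 1 + j25 → |·| ≈ 25.02, ∠ ≈ 87.71°
pole (1 + j2000·0.0005) = 1 + j1 → |·| ≈ 1.4142, ∠ ≈ 45.00°
|G| = 20 · 25.02 / (1.4142) ≈ 353.84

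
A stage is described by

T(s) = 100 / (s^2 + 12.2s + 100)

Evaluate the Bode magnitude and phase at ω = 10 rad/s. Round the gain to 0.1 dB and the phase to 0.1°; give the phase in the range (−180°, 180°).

At s = jω = j10:
quadratic: (j10)² + 12.2·j10 + 100 = 0 + j122 → |·| ≈ 122, ∠ ≈ 90.00°
|T| = 100 / 122 ≈ 0.81967
Gain = 20 log₁₀(0.81967) ≈ -1.73 dB
∠T = 0.00° − 90.00° = -90.00°

-1.7 dB, -90.0°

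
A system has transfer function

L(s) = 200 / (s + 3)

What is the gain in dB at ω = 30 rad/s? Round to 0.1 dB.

Substitute s = j30:
Numerator: 200 = 200 + j0
Denominator: (j30) + 3 = 3 + j30
|N| = √(200² + 0²) ≈ 200, ∠N ≈ 0.00°
|D| = √(3² + 30²) ≈ 30.15, ∠D ≈ 84.29°
|L| = 200 / 30.15 ≈ 6.6335
Gain = 20 log₁₀(6.6335) ≈ 16.43 dB

16.4 dB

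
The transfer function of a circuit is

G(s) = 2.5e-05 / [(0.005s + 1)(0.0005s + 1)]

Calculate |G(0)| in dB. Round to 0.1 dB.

G(0) = 2.5e-05 · 1 / 1 = 2.5e-05
20 log₁₀(2.5e-05) ≈ -92.04 dB

-92.0 dB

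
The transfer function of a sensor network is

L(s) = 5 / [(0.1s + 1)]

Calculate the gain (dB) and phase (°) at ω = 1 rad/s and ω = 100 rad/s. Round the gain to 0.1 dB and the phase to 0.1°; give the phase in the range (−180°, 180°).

At ω = 1 rad/s:
pole (1 + j1·0.1) = 1 + j0.1 → |·| ≈ 1.005, ∠ ≈ 5.71°
|L| = 5 · 1 / (1.005) ≈ 4.9751
Gain = 20 log₁₀(4.9751) ≈ 13.94 dB
∠L = (0°) − (5.71°) = -5.71°

At ω = 100 rad/s:
pole (1 + j100·0.1) = 1 + j10 → |·| ≈ 10.05, ∠ ≈ 84.29°
|L| = 5 · 1 / (10.05) ≈ 0.49751
Gain = 20 log₁₀(0.49751) ≈ -6.06 dB
∠L = (0°) − (84.29°) = -84.29°

ω = 1: 13.9 dB, -5.7°; ω = 100: -6.1 dB, -84.3°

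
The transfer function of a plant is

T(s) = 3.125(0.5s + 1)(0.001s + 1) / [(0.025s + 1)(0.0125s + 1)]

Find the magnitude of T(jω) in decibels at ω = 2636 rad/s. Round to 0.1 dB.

At ω = 2636 rad/s:
zero (1 + j2636·0.5) = 1 + j1318 → |·| ≈ 1318, ∠ ≈ 89.96°
zero (1 + j2636·0.001) = 1 + j2.636 → |·| ≈ 2.8193, ∠ ≈ 69.23°
pole (1 + j2636·0.025) = 1 + j65.9 → |·| ≈ 65.908, ∠ ≈ 89.13°
pole (1 + j2636·0.0125) = 1 + j32.95 → |·| ≈ 32.965, ∠ ≈ 88.26°
|T| = 3.125 · 1318 · 2.8193 / (65.908 · 32.965) ≈ 5.3446
Gain = 20 log₁₀(5.3446) ≈ 14.56 dB

14.6 dB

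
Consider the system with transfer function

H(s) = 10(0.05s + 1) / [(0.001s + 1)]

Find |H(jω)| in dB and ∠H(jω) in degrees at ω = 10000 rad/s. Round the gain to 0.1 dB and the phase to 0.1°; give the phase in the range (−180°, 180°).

At ω = 10000 rad/s:
zero (1 + j10000·0.05) = 1 + j500 → |·| ≈ 500, ∠ ≈ 89.89°
pole (1 + j10000·0.001) = 1 + j10 → |·| ≈ 10.05, ∠ ≈ 84.29°
|H| = 10 · 500 / (10.05) ≈ 497.51
Gain = 20 log₁₀(497.51) ≈ 53.94 dB
∠H = (89.89°) − (84.29°) = 5.60°

53.9 dB, 5.6°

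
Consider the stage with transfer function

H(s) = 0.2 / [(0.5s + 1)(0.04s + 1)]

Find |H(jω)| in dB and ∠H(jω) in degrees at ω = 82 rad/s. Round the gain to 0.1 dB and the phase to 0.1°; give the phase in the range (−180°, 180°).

-56.9 dB, -161.6°

At ω = 82 rad/s:
pole (1 + j82·0.5) = 1 + j41 → |·| ≈ 41.012, ∠ ≈ 88.60°
pole (1 + j82·0.04) = 1 + j3.28 → |·| ≈ 3.4291, ∠ ≈ 73.04°
|H| = 0.2 · 1 / (41.012 · 3.4291) ≈ 0.0014221
Gain = 20 log₁₀(0.0014221) ≈ -56.94 dB
∠H = (0°) − (88.60° + 73.04°) = -161.64°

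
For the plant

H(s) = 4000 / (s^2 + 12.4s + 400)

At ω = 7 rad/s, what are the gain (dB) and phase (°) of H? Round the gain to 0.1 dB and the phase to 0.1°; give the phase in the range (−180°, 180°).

20.9 dB, -13.9°

At s = jω = j7:
quadratic: (j7)² + 12.4·j7 + 400 = 351 + j86.8 → |·| ≈ 361.57, ∠ ≈ 13.89°
|H| = 4000 / 361.57 ≈ 11.063
Gain = 20 log₁₀(11.063) ≈ 20.88 dB
∠H = 0.00° − 13.89° = -13.89°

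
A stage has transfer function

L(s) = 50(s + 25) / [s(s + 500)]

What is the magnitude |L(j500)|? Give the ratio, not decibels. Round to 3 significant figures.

0.0708

At s = jω = j500:
zero (s+25): 25 + j500 → |·| = √(25²+500²) = √250625 ≈ 500.62, ∠ = arctan(500/25) ≈ 87.14°
pole (s+500): 500 + j500 → |·| = √(500²+500²) = √500000 ≈ 707.11, ∠ = arctan(500/500) ≈ 45.00°
pole at origin: |s| = 500, ∠ = 90.00° (in denominator)
|L| = 50 · 500.62 / 3.5356e+05 ≈ 0.070797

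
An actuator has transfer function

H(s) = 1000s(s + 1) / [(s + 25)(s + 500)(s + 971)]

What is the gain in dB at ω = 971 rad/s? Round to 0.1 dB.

At s = jω = j971:
zero (s+1): 1 + j971 → |·| = √(1²+971²) = √942842 ≈ 971, ∠ = arctan(971/1) ≈ 89.94°
zero at origin: s = j971 → |·| = 971, ∠ = 90.00°
pole (s+25): 25 + j971 → |·| = √(25²+971²) = √943466 ≈ 971.32, ∠ = arctan(971/25) ≈ 88.53°
pole (s+500): 500 + j971 → |·| = √(500²+971²) = √1192841 ≈ 1092.2, ∠ = arctan(971/500) ≈ 62.75°
pole (s+971): 971 + j971 → |·| = √(971²+971²) = √1885682 ≈ 1373.2, ∠ = arctan(971/971) ≈ 45.00°
|H| = 1000 · 9.4284e+05 / 1.4568e+09 ≈ 0.6472
Gain = 20 log₁₀(0.6472) ≈ -3.78 dB

-3.8 dB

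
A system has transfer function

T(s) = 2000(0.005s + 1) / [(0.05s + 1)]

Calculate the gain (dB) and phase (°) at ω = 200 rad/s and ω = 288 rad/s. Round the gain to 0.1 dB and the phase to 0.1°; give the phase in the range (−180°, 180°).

ω = 200: 49.0 dB, -39.3°; ω = 288: 47.7 dB, -30.8°

At ω = 200 rad/s:
zero (1 + j200·0.005) = 1 + j1 → |·| ≈ 1.4142, ∠ ≈ 45.00°
pole (1 + j200·0.05) = 1 + j10 → |·| ≈ 10.05, ∠ ≈ 84.29°
|T| = 2000 · 1.4142 / (10.05) ≈ 281.43
Gain = 20 log₁₀(281.43) ≈ 48.99 dB
∠T = (45.00°) − (84.29°) = -39.29°

At ω = 288 rad/s:
zero (1 + j288·0.005) = 1 + j1.44 → |·| ≈ 1.7532, ∠ ≈ 55.22°
pole (1 + j288·0.05) = 1 + j14.4 → |·| ≈ 14.435, ∠ ≈ 86.03°
|T| = 2000 · 1.7532 / (14.435) ≈ 242.91
Gain = 20 log₁₀(242.91) ≈ 47.71 dB
∠T = (55.22°) − (86.03°) = -30.81°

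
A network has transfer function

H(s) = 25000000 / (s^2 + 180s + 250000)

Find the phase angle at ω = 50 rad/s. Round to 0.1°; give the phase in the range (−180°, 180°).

-2.1°

At s = jω = j50:
quadratic: (j50)² + 180·j50 + 250000 = 247500 + j9000 → |·| ≈ 2.4766e+05, ∠ ≈ 2.08°
∠H = 0.00° − 2.08° = -2.08°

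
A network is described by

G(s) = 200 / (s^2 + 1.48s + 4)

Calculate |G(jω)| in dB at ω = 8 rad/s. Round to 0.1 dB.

At s = jω = j8:
quadratic: (j8)² + 1.48·j8 + 4 = -60 + j11.84 → |·| ≈ 61.157, ∠ ≈ 168.84°
|G| = 200 / 61.157 ≈ 3.2703
Gain = 20 log₁₀(3.2703) ≈ 10.29 dB

10.3 dB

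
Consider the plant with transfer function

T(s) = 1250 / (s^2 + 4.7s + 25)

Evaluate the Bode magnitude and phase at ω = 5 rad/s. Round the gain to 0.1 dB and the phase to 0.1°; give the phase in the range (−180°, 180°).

At s = jω = j5:
quadratic: (j5)² + 4.7·j5 + 25 = 0 + j23.5 → |·| ≈ 23.5, ∠ ≈ 90.00°
|T| = 1250 / 23.5 ≈ 53.191
Gain = 20 log₁₀(53.191) ≈ 34.52 dB
∠T = 0.00° − 90.00° = -90.00°

34.5 dB, -90.0°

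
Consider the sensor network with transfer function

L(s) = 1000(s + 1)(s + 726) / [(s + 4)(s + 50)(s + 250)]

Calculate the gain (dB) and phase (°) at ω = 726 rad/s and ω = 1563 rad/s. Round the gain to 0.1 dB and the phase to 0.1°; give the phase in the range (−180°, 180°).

At s = jω = j726:
zero (s+1): 1 + j726 → |·| = √(1²+726²) = √527077 ≈ 726, ∠ = arctan(726/1) ≈ 89.92°
zero (s+726): 726 + j726 → |·| = √(726²+726²) = √1054152 ≈ 1026.7, ∠ = arctan(726/726) ≈ 45.00°
pole (s+4): 4 + j726 → |·| = √(4²+726²) = √527092 ≈ 726.01, ∠ = arctan(726/4) ≈ 89.68°
pole (s+50): 50 + j726 → |·| = √(50²+726²) = √529576 ≈ 727.72, ∠ = arctan(726/50) ≈ 86.06°
pole (s+250): 250 + j726 → |·| = √(250²+726²) = √589576 ≈ 767.84, ∠ = arctan(726/250) ≈ 71.00°
|L| = 1000 · 7.4538e+05 / 4.0567e+08 ≈ 1.8374
Gain = 20 log₁₀(1.8374) ≈ 5.28 dB
∠L = 134.92° − 246.74° = -111.82°

At s = jω = j1563:
zero (s+1): 1 + j1563 → |·| = √(1²+1563²) = √2442970 ≈ 1563, ∠ = arctan(1563/1) ≈ 89.96°
zero (s+726): 726 + j1563 → |·| = √(726²+1563²) = √2970045 ≈ 1723.4, ∠ = arctan(1563/726) ≈ 65.09°
pole (s+4): 4 + j1563 → |·| = √(4²+1563²) = √2442985 ≈ 1563, ∠ = arctan(1563/4) ≈ 89.85°
pole (s+50): 50 + j1563 → |·| = √(50²+1563²) = √2445469 ≈ 1563.8, ∠ = arctan(1563/50) ≈ 88.17°
pole (s+250): 250 + j1563 → |·| = √(250²+1563²) = √2505469 ≈ 1582.9, ∠ = arctan(1563/250) ≈ 80.91°
|L| = 1000 · 2.6937e+06 / 3.869e+09 ≈ 0.69623
Gain = 20 log₁₀(0.69623) ≈ -3.14 dB
∠L = 155.05° − 258.93° = -103.88°

ω = 726: 5.3 dB, -111.8°; ω = 1563: -3.1 dB, -103.9°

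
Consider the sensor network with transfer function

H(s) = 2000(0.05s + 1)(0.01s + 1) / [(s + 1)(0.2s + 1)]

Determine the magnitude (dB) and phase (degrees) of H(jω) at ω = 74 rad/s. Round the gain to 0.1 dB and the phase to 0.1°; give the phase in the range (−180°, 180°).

At ω = 74 rad/s:
zero (1 + j74·0.05) = 1 + j3.7 → |·| ≈ 3.8328, ∠ ≈ 74.88°
zero (1 + j74·0.01) = 1 + j0.74 → |·| ≈ 1.244, ∠ ≈ 36.50°
pole (1 + j74·1) = 1 + j74 → |·| ≈ 74.007, ∠ ≈ 89.23°
pole (1 + j74·0.2) = 1 + j14.8 → |·| ≈ 14.834, ∠ ≈ 86.13°
|H| = 2000 · 3.8328 · 1.244 / (74.007 · 14.834) ≈ 8.6863
Gain = 20 log₁₀(8.6863) ≈ 18.78 dB
∠H = (74.88° + 36.50°) − (89.23° + 86.13°) = -63.98°

18.8 dB, -64.0°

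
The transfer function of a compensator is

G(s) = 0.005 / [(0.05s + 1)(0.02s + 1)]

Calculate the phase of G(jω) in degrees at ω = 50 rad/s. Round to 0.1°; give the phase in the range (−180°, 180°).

At ω = 50 rad/s:
pole (1 + j50·0.05) = 1 + j2.5 → |·| ≈ 2.6926, ∠ ≈ 68.20°
pole (1 + j50·0.02) = 1 + j1 → |·| ≈ 1.4142, ∠ ≈ 45.00°
∠G = (0°) − (68.20° + 45.00°) = -113.20°

-113.2°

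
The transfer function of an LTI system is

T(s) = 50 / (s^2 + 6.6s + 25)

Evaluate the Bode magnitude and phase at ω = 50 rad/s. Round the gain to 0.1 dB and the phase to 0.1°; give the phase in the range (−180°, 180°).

-34.0 dB, -172.4°

At s = jω = j50:
quadratic: (j50)² + 6.6·j50 + 25 = -2475 + j330 → |·| ≈ 2496.9, ∠ ≈ 172.41°
|T| = 50 / 2496.9 ≈ 0.020025
Gain = 20 log₁₀(0.020025) ≈ -33.97 dB
∠T = 0.00° − 172.41° = -172.41°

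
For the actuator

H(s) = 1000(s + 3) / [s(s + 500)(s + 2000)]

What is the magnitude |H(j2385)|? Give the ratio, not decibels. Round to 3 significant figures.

At s = jω = j2385:
zero (s+3): 3 + j2385 → |·| = √(3²+2385²) = √5688234 ≈ 2385, ∠ = arctan(2385/3) ≈ 89.93°
pole (s+500): 500 + j2385 → |·| = √(500²+2385²) = √5938225 ≈ 2436.8, ∠ = arctan(2385/500) ≈ 78.16°
pole (s+2000): 2000 + j2385 → |·| = √(2000²+2385²) = √9688225 ≈ 3112.6, ∠ = arctan(2385/2000) ≈ 50.02°
pole at origin: |s| = 2385, ∠ = 90.00° (in denominator)
|H| = 1000 · 2385 / 1.809e+10 ≈ 0.00013184

0.000132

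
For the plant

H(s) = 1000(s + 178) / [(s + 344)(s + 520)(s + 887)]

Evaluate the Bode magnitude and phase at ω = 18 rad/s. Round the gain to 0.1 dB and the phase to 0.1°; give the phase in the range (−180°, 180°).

At s = jω = j18:
zero (s+178): 178 + j18 → |·| = √(178²+18²) = √32008 ≈ 178.91, ∠ = arctan(18/178) ≈ 5.77°
pole (s+344): 344 + j18 → |·| = √(344²+18²) = √118660 ≈ 344.47, ∠ = arctan(18/344) ≈ 3.00°
pole (s+520): 520 + j18 → |·| = √(520²+18²) = √270724 ≈ 520.31, ∠ = arctan(18/520) ≈ 1.98°
pole (s+887): 887 + j18 → |·| = √(887²+18²) = √787093 ≈ 887.18, ∠ = arctan(18/887) ≈ 1.16°
|H| = 1000 · 178.91 / 1.5901e+08 ≈ 0.0011251
Gain = 20 log₁₀(0.0011251) ≈ -58.98 dB
∠H = 5.77° − 6.14° = -0.37°

-59.0 dB, -0.4°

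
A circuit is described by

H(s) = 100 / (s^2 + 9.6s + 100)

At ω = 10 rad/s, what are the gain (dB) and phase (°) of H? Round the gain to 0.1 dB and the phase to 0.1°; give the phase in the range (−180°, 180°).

At s = jω = j10:
quadratic: (j10)² + 9.6·j10 + 100 = 0 + j96 → |·| ≈ 96, ∠ ≈ 90.00°
|H| = 100 / 96 ≈ 1.0417
Gain = 20 log₁₀(1.0417) ≈ 0.35 dB
∠H = 0.00° − 90.00° = -90.00°

0.4 dB, -90.0°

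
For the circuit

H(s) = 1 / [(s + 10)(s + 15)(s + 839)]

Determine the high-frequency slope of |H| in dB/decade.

-60 dB/decade

Each pole contributes −20 dB/decade at high frequency; each zero contributes +20 dB/decade.
Net: 0 zero(s) − 3 pole(s) → -60 dB/decade.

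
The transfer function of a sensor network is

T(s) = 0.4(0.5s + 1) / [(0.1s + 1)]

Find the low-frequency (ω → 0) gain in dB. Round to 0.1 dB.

-8.0 dB

T(0) = 0.4 · 1 / 1 = 0.4
20 log₁₀(0.4) ≈ -7.96 dB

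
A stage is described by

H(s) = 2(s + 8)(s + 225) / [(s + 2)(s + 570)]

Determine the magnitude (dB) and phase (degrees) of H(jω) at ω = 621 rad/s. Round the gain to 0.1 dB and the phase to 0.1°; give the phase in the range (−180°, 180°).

At s = jω = j621:
zero (s+8): 8 + j621 → |·| = √(8²+621²) = √385705 ≈ 621.05, ∠ = arctan(621/8) ≈ 89.26°
zero (s+225): 225 + j621 → |·| = √(225²+621²) = √436266 ≈ 660.5, ∠ = arctan(621/225) ≈ 70.08°
pole (s+2): 2 + j621 → |·| = √(2²+621²) = √385645 ≈ 621, ∠ = arctan(621/2) ≈ 89.82°
pole (s+570): 570 + j621 → |·| = √(570²+621²) = √710541 ≈ 842.94, ∠ = arctan(621/570) ≈ 47.45°
|H| = 2 · 4.102e+05 / 5.2347e+05 ≈ 1.5672
Gain = 20 log₁₀(1.5672) ≈ 3.90 dB
∠H = 159.34° − 137.27° = 22.07°

3.9 dB, 22.1°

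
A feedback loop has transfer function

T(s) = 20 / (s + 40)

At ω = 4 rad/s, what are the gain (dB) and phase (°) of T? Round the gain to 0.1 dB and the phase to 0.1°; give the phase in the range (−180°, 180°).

-6.1 dB, -5.7°

Substitute s = j4:
Numerator: 20 = 20 + j0
Denominator: (j4) + 40 = 40 + j4
|N| = √(20² + 0²) ≈ 20, ∠N ≈ 0.00°
|D| = √(40² + 4²) ≈ 40.2, ∠D ≈ 5.71°
|T| = 20 / 40.2 ≈ 0.49751
Gain = 20 log₁₀(0.49751) ≈ -6.06 dB
∠T = 0.00° − 5.71° = -5.71°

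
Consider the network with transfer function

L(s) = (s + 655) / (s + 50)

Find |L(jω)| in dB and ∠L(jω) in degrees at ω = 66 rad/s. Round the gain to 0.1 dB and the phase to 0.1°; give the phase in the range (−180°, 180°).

Substitute s = j66:
Numerator: (j66) + 655 = 655 + j66
Denominator: (j66) + 50 = 50 + j66
|N| = √(655² + 66²) ≈ 658.32, ∠N ≈ 5.75°
|D| = √(50² + 66²) ≈ 82.801, ∠D ≈ 52.85°
|L| = 658.32 / 82.801 ≈ 7.9506
Gain = 20 log₁₀(7.9506) ≈ 18.01 dB
∠L = 5.75° − 52.85° = -47.10°

18.0 dB, -47.1°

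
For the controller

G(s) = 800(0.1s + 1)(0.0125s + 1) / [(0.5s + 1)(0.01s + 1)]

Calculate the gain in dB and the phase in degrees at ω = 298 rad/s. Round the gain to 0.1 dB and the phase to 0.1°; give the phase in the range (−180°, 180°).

45.9 dB, 2.0°

At ω = 298 rad/s:
zero (1 + j298·0.1) = 1 + j29.8 → |·| ≈ 29.817, ∠ ≈ 88.08°
zero (1 + j298·0.0125) = 1 + j3.725 → |·| ≈ 3.8569, ∠ ≈ 74.97°
pole (1 + j298·0.5) = 1 + j149 → |·| ≈ 149, ∠ ≈ 89.62°
pole (1 + j298·0.01) = 1 + j2.98 → |·| ≈ 3.1433, ∠ ≈ 71.45°
|G| = 800 · 29.817 · 3.8569 / (149 · 3.1433) ≈ 196.44
Gain = 20 log₁₀(196.44) ≈ 45.86 dB
∠G = (88.08° + 74.97°) − (89.62° + 71.45°) = 1.98°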